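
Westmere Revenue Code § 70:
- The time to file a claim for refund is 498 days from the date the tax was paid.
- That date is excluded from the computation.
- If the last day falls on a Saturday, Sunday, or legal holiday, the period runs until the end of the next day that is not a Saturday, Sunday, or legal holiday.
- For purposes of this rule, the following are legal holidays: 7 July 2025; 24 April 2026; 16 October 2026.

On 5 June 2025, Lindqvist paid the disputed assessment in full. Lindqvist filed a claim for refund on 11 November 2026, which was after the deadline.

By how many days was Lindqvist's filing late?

23 days

498 days after 5 June 2025 is October 16, 2026.
October 16, 2026 is a listed holiday; October 17, 2026 is Saturday; October 18, 2026 is Sunday. The next qualifying day is October 19, 2026.
The deadline is October 19, 2026; from October 19, 2026 to November 11, 2026 is 23 days.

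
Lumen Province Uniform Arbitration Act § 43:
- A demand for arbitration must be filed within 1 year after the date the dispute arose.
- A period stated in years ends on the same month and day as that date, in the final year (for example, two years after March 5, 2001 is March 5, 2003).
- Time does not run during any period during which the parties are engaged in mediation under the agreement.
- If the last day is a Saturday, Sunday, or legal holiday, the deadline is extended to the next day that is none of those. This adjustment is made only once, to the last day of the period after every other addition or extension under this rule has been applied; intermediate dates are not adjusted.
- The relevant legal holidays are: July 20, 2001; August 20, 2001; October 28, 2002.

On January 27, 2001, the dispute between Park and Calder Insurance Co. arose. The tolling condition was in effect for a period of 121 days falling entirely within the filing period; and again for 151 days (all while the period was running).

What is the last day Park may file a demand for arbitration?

October 29, 2002

1 year after January 27, 2001 is January 27, 2002.
Tolling adds 121 days: January 27, 2002 + 121 days = May 28, 2002.
Tolling adds 151 days: May 28, 2002 + 151 days = October 26, 2002.
October 26, 2002 is Saturday; October 27, 2002 is Sunday; October 28, 2002 is a listed holiday. The next qualifying day is October 29, 2002.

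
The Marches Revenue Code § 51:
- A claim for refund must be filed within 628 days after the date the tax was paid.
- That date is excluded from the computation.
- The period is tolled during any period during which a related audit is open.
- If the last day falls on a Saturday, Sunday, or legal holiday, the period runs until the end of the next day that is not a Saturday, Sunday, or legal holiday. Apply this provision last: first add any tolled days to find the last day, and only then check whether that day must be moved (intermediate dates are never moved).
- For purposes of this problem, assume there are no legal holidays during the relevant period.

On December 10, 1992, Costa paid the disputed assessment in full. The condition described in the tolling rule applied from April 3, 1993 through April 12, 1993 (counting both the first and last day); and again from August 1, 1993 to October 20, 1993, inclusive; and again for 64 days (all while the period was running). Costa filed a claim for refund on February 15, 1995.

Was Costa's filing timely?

628 days after December 10, 1992 is August 30, 1994.
From April 3, 1993 through April 12, 1993 inclusive is 10 days; tolling adds 10 days: August 30, 1994 + 10 days = September 9, 1994.
From August 1, 1993 through October 20, 1993 inclusive is 81 days; tolling adds 81 days: September 9, 1994 + 81 days = November 29, 1994.
Tolling adds 64 days: November 29, 1994 + 64 days = February 1, 1995.
February 1, 1995 is a Wednesday and not a legal holiday, so no extension applies.
The deadline is February 1, 1995; the filing on February 15, 1995 is after that date.

No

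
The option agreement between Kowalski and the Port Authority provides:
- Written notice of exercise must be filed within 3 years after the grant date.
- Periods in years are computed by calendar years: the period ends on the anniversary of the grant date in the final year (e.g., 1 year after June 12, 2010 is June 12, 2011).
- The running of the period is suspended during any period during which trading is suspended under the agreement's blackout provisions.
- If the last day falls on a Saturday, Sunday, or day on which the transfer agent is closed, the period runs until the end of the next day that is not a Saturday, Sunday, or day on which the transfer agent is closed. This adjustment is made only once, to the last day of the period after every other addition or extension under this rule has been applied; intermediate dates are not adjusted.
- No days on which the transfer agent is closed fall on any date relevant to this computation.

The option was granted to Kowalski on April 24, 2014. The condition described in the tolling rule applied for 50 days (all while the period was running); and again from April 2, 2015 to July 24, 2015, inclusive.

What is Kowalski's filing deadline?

3 years after April 24, 2014 is April 24, 2017.
Tolling adds 50 days: April 24, 2017 + 50 days = June 13, 2017.
From April 2, 2015 through July 24, 2015 inclusive is 114 days; tolling adds 114 days: June 13, 2017 + 114 days = October 5, 2017.
October 5, 2017 is a Thursday and not a day on which the transfer agent is closed, so no extension applies.

October 5, 2017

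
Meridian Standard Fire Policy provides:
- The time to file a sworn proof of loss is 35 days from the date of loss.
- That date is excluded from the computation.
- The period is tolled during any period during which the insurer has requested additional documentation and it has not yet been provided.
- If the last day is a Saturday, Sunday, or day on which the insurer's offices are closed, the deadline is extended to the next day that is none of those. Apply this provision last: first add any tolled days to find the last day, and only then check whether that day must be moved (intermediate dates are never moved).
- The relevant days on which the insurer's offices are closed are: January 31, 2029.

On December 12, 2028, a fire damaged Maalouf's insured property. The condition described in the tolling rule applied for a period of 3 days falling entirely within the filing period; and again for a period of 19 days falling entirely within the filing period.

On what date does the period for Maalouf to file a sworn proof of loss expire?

35 days after December 12, 2028 is January 16, 2029.
Tolling adds 3 days: January 16, 2029 + 3 days = January 19, 2029.
Tolling adds 19 days: January 19, 2029 + 19 days = February 7, 2029.
February 7, 2029 is a Wednesday and not a day on which the insurer's offices are closed, so no extension applies.

February 7, 2029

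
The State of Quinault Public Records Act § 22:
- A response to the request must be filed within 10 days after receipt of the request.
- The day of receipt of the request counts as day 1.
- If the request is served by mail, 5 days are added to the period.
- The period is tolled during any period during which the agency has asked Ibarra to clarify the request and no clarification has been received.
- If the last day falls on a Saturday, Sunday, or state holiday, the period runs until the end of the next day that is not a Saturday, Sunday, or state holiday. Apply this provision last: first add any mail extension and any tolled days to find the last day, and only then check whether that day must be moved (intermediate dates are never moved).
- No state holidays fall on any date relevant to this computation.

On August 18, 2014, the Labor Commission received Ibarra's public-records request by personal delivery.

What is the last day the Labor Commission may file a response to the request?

August 27, 2014

Counting August 18, 2014 as day 1, day 10 is August 27, 2014.
Service was not by mail, so no mail extension applies.
August 27, 2014 is a Wednesday and not a state holiday, so no extension applies.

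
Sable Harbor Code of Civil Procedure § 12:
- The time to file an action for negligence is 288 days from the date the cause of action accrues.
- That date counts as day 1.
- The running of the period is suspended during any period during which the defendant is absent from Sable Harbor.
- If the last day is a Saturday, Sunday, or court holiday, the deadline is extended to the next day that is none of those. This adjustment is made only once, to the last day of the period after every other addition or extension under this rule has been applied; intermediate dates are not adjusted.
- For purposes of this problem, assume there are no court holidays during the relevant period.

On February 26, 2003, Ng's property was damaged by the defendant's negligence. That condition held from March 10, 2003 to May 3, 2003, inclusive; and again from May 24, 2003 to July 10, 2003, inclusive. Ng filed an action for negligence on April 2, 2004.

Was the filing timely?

Counting February 26, 2003 as day 1, day 288 is December 10, 2003.
From March 10, 2003 through May 3, 2003 inclusive is 55 days; tolling adds 55 days: December 10, 2003 + 55 days = February 3, 2004.
From May 24, 2003 through July 10, 2003 inclusive is 48 days; tolling adds 48 days: February 3, 2004 + 48 days = March 22, 2004.
March 22, 2004 is a Monday and not a court holiday, so no extension applies.
The deadline is March 22, 2004; the filing on April 2, 2004 is after that date.

No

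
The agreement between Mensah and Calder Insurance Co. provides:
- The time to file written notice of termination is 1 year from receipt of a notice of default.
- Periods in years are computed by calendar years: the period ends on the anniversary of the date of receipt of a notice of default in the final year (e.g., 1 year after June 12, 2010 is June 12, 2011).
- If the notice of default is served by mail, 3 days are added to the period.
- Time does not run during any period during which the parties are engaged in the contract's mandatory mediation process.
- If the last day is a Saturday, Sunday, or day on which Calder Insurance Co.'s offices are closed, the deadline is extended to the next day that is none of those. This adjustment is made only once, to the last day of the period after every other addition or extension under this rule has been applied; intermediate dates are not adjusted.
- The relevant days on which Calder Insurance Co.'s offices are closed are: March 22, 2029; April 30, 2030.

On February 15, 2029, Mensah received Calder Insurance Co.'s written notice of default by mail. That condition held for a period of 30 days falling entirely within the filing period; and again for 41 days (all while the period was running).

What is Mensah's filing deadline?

May 1, 2030

1 year after February 15, 2029 is February 15, 2030.
Service was by mail, adding 3 days: February 15, 2030 + 3 days = February 18, 2030.
Tolling adds 30 days: February 18, 2030 + 30 days = March 20, 2030.
Tolling adds 41 days: March 20, 2030 + 41 days = April 30, 2030.
April 30, 2030 is a listed holiday. The next qualifying day is May 1, 2030.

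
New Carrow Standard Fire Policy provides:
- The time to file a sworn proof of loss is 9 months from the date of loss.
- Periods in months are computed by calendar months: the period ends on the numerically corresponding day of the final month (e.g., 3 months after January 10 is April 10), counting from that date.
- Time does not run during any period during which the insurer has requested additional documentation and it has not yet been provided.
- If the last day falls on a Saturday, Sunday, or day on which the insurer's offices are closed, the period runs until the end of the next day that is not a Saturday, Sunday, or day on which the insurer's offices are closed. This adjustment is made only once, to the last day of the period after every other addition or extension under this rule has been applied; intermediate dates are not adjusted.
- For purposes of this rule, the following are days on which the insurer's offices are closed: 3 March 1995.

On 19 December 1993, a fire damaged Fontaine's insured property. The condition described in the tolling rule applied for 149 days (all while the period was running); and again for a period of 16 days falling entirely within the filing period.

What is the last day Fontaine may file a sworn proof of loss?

March 6, 1995

9 months after 19 December 1993 is September 19, 1994.
Tolling adds 149 days: September 19, 1994 + 149 days = February 15, 1995.
Tolling adds 16 days: February 15, 1995 + 16 days = March 3, 1995.
March 3, 1995 is a listed holiday; March 4, 1995 is Saturday; March 5, 1995 is Sunday. The next qualifying day is March 6, 1995.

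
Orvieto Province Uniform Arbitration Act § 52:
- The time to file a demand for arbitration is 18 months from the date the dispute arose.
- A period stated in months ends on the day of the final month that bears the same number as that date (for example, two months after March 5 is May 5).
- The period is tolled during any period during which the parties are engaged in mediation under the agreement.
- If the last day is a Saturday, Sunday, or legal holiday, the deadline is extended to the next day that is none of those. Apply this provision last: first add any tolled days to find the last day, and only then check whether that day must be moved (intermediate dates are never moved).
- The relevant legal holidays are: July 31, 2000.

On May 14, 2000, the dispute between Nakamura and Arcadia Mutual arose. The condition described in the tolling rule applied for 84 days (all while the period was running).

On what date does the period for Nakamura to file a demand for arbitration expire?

18 months after May 14, 2000 is November 14, 2001.
Tolling adds 84 days: November 14, 2001 + 84 days = February 6, 2002.
February 6, 2002 is a Wednesday and not a legal holiday, so no extension applies.

February 6, 2002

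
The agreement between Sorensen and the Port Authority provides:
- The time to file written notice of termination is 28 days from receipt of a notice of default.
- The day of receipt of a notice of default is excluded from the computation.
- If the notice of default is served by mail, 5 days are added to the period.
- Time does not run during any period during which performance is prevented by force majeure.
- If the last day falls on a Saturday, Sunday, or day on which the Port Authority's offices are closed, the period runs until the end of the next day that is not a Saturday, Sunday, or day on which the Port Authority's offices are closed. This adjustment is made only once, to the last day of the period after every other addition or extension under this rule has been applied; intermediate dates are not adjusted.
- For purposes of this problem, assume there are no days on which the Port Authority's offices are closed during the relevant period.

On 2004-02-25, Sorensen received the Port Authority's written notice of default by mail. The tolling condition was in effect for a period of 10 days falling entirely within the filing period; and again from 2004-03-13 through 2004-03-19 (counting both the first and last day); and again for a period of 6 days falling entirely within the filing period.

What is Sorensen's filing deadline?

28 days after 2004-02-25 is March 24, 2004.
Service was by mail, adding 5 days: March 24, 2004 + 5 days = March 29, 2004.
Tolling adds 10 days: March 29, 2004 + 10 days = April 8, 2004.
From March 13, 2004 through March 19, 2004 inclusive is 7 days; tolling adds 7 days: April 8, 2004 + 7 days = April 15, 2004.
Tolling adds 6 days: April 15, 2004 + 6 days = April 21, 2004.
April 21, 2004 is a Wednesday and not a day on which the Port Authority's offices are closed, so no extension applies.

April 21, 2004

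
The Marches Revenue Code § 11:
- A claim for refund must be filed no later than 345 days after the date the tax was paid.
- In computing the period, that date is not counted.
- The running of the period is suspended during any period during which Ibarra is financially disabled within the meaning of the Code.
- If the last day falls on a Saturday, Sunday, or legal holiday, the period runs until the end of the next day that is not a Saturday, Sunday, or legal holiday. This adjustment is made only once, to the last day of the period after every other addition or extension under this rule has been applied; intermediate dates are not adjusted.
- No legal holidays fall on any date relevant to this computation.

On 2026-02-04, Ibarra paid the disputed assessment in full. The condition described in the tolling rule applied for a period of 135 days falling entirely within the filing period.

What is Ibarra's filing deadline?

May 31, 2027

345 days after 2026-02-04 is January 15, 2027.
Tolling adds 135 days: January 15, 2027 + 135 days = May 30, 2027.
May 30, 2027 is Sunday. The next qualifying day is May 31, 2027.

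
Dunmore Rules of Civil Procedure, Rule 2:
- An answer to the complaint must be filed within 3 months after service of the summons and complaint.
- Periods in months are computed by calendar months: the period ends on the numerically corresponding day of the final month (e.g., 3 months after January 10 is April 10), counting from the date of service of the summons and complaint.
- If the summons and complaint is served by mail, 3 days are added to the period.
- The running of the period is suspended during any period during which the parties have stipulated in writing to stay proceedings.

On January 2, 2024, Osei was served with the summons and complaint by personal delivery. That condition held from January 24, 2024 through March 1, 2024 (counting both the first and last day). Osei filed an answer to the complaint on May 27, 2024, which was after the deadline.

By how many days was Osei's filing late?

3 months after January 2, 2024 is April 2, 2024.
Service was not by mail, so no mail extension applies.
From January 24, 2024 through March 1, 2024 inclusive is 38 days; tolling adds 38 days: April 2, 2024 + 38 days = May 10, 2024.
The deadline is May 10, 2024; from May 10, 2024 to May 27, 2024 is 17 days.

17 days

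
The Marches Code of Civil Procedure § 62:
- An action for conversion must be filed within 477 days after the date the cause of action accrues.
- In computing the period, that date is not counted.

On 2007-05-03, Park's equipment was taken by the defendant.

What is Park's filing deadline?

August 22, 2008

477 days after 2007-05-03 is August 22, 2008.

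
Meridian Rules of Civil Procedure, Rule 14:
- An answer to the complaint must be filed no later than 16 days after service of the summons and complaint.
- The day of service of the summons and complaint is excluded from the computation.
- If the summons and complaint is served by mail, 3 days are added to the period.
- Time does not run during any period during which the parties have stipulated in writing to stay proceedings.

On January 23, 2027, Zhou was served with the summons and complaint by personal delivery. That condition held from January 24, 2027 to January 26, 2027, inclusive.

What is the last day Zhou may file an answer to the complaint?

16 days after January 23, 2027 is February 8, 2027.
Service was not by mail, so no mail extension applies.
From January 24, 2027 through January 26, 2027 inclusive is 3 days; tolling adds 3 days: February 8, 2027 + 3 days = February 11, 2027.

February 11, 2027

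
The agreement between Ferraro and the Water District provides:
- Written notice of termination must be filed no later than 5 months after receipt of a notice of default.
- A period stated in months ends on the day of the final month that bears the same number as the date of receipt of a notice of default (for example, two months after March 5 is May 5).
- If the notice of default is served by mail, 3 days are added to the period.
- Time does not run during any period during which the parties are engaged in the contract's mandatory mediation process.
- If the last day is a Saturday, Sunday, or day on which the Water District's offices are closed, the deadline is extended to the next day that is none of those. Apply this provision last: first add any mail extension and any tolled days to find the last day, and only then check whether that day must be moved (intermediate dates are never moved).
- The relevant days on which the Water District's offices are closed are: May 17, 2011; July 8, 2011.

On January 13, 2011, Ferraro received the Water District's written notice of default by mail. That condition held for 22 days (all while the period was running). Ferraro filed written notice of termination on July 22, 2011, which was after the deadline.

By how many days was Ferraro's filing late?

11 days

5 months after January 13, 2011 is June 13, 2011.
Service was by mail, adding 3 days: June 13, 2011 + 3 days = June 16, 2011.
Tolling adds 22 days: June 16, 2011 + 22 days = July 8, 2011.
July 8, 2011 is a listed holiday; July 9, 2011 is Saturday; July 10, 2011 is Sunday. The next qualifying day is July 11, 2011.
The deadline is July 11, 2011; from July 11, 2011 to July 22, 2011 is 11 days.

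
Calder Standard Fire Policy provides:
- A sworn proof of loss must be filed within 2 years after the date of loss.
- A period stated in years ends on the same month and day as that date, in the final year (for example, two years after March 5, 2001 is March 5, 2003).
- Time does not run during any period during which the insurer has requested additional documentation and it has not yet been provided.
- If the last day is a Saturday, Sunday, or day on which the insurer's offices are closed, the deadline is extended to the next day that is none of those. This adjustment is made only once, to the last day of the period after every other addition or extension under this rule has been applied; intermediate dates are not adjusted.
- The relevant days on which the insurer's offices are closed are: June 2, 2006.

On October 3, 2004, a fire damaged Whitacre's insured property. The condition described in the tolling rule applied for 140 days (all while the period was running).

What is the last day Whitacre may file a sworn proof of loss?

February 20, 2007

2 years after October 3, 2004 is October 3, 2006.
Tolling adds 140 days: October 3, 2006 + 140 days = February 20, 2007.
February 20, 2007 is a Tuesday and not a day on which the insurer's offices are closed, so no extension applies.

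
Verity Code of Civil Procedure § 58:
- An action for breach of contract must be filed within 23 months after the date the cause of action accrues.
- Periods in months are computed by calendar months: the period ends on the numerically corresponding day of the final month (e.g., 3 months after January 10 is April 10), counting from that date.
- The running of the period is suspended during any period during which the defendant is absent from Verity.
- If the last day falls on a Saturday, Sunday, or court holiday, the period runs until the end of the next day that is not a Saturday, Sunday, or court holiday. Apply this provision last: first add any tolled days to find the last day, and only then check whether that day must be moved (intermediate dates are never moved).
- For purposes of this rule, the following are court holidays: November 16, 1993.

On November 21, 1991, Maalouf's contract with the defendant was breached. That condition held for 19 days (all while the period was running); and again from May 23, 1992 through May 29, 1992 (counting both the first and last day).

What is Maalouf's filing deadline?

November 17, 1993

23 months after November 21, 1991 is October 21, 1993.
Tolling adds 19 days: October 21, 1993 + 19 days = November 9, 1993.
From May 23, 1992 through May 29, 1992 inclusive is 7 days; tolling adds 7 days: November 9, 1993 + 7 days = November 16, 1993.
November 16, 1993 is a listed holiday. The next qualifying day is November 17, 1993.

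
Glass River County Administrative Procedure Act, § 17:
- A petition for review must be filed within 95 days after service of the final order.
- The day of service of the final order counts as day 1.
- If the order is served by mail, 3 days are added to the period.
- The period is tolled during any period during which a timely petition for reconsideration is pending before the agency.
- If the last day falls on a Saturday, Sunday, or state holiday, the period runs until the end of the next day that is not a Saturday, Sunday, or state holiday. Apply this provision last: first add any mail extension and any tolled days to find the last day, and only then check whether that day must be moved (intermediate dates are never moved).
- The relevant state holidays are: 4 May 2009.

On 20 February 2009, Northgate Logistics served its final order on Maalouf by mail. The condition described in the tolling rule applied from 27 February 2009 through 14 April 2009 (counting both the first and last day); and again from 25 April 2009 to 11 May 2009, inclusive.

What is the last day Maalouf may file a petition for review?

July 31, 2009

Counting 20 February 2009 as day 1, day 95 is May 25, 2009.
Service was by mail, adding 3 days: May 25, 2009 + 3 days = May 28, 2009.
From February 27, 2009 through April 14, 2009 inclusive is 47 days; tolling adds 47 days: May 28, 2009 + 47 days = July 14, 2009.
From April 25, 2009 through May 11, 2009 inclusive is 17 days; tolling adds 17 days: July 14, 2009 + 17 days = July 31, 2009.
July 31, 2009 is a Friday and not a state holiday, so no extension applies.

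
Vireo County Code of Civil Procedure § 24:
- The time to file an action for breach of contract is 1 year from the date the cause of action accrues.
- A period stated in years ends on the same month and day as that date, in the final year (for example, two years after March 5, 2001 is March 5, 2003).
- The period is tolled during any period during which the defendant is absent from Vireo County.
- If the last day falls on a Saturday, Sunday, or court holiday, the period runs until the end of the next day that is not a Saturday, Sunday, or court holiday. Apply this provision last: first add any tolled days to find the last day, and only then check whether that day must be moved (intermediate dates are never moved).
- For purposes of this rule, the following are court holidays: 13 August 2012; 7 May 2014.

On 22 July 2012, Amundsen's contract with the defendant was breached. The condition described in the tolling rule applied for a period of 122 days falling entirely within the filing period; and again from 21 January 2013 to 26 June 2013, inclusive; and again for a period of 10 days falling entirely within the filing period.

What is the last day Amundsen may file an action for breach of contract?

May 8, 2014

1 year after 22 July 2012 is July 22, 2013.
Tolling adds 122 days: July 22, 2013 + 122 days = November 21, 2013.
From January 21, 2013 through June 26, 2013 inclusive is 157 days; tolling adds 157 days: November 21, 2013 + 157 days = April 27, 2014.
Tolling adds 10 days: April 27, 2014 + 10 days = May 7, 2014.
May 7, 2014 is a listed holiday. The next qualifying day is May 8, 2014.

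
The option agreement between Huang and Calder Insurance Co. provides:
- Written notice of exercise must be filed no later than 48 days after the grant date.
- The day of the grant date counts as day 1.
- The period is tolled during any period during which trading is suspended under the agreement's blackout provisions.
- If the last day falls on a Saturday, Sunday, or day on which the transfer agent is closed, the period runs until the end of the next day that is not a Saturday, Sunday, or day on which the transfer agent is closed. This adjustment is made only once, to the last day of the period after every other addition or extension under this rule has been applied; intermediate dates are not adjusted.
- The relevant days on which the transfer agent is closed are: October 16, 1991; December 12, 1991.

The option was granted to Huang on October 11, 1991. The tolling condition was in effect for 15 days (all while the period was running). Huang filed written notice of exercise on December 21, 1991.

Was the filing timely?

No

Counting October 11, 1991 as day 1, day 48 is November 27, 1991.
Tolling adds 15 days: November 27, 1991 + 15 days = December 12, 1991.
December 12, 1991 is a listed holiday. The next qualifying day is December 13, 1991.
The deadline is December 13, 1991; the filing on December 21, 1991 is after that date.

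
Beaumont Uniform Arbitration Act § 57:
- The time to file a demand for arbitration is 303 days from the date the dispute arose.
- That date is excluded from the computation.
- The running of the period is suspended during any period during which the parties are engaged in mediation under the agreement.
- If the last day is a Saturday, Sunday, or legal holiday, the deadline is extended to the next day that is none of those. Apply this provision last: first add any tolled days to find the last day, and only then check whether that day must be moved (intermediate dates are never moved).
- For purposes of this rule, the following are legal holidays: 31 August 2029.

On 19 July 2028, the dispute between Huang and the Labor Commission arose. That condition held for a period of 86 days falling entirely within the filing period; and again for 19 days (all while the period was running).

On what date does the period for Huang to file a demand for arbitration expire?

September 3, 2029

303 days after 19 July 2028 is May 18, 2029.
Tolling adds 86 days: May 18, 2029 + 86 days = August 12, 2029.
Tolling adds 19 days: August 12, 2029 + 19 days = August 31, 2029.
August 31, 2029 is a listed holiday; September 1, 2029 is Saturday; September 2, 2029 is Sunday. The next qualifying day is September 3, 2029.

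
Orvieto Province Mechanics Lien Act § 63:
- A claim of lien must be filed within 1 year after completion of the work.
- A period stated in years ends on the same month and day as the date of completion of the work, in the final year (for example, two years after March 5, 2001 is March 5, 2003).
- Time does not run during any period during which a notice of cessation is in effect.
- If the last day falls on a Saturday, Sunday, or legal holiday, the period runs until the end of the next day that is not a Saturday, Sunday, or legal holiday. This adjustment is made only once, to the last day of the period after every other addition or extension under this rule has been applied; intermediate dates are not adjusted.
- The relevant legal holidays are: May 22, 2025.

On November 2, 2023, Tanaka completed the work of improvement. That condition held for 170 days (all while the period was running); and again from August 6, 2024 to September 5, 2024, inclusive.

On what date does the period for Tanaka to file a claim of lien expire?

1 year after November 2, 2023 is November 2, 2024.
Tolling adds 170 days: November 2, 2024 + 170 days = April 21, 2025.
From August 6, 2024 through September 5, 2024 inclusive is 31 days; tolling adds 31 days: April 21, 2025 + 31 days = May 22, 2025.
May 22, 2025 is a listed holiday. The next qualifying day is May 23, 2025.

May 23, 2025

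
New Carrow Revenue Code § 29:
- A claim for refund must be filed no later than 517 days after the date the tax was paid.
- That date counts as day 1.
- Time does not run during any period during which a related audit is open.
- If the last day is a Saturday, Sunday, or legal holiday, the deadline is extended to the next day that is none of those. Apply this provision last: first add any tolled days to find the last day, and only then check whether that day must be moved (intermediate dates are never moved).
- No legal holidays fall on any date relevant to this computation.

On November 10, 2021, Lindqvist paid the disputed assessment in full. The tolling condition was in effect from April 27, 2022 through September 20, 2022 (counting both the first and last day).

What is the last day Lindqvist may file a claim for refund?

Counting November 10, 2021 as day 1, day 517 is April 10, 2023.
From April 27, 2022 through September 20, 2022 inclusive is 147 days; tolling adds 147 days: April 10, 2023 + 147 days = September 4, 2023.
September 4, 2023 is a Monday and not a legal holiday, so no extension applies.

September 4, 2023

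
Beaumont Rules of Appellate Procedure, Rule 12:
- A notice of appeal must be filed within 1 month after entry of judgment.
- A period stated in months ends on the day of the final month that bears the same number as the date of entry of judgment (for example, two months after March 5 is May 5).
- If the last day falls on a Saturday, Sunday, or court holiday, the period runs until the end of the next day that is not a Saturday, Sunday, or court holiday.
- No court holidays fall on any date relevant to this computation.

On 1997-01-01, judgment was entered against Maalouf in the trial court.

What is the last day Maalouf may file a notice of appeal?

February 3, 1997

1 month after 1997-01-01 is February 1, 1997.
February 1, 1997 is Saturday; February 2, 1997 is Sunday. The next qualifying day is February 3, 1997.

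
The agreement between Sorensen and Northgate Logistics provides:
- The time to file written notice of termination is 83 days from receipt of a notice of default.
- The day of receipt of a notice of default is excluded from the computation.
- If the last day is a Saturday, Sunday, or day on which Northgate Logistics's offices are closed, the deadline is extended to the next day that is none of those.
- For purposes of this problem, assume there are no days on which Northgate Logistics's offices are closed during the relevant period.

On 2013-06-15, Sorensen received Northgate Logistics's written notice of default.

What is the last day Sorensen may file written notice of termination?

September 6, 2013

83 days after 2013-06-15 is September 6, 2013.
September 6, 2013 is a Friday and not a day on which Northgate Logistics's offices are closed, so no extension applies.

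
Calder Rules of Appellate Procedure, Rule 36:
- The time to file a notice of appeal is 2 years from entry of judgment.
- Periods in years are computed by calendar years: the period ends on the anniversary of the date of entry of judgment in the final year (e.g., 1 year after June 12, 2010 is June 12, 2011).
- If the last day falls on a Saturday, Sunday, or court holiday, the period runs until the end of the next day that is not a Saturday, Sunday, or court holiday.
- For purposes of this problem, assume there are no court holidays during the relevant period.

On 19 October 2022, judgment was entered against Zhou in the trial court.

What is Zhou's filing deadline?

2 years after 19 October 2022 is October 19, 2024.
October 19, 2024 is Saturday; October 20, 2024 is Sunday. The next qualifying day is October 21, 2024.

October 21, 2024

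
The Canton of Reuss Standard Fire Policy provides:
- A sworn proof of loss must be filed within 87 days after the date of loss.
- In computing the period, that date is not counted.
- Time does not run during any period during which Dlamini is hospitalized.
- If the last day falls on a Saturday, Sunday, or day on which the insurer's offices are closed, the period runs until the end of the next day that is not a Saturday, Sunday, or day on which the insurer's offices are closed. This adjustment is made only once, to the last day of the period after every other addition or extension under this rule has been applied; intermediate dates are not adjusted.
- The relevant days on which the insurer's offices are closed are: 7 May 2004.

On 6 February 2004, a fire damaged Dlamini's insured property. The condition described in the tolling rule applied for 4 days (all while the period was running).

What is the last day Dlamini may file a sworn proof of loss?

May 10, 2004

87 days after 6 February 2004 is May 3, 2004.
Tolling adds 4 days: May 3, 2004 + 4 days = May 7, 2004.
May 7, 2004 is a listed holiday; May 8, 2004 is Saturday; May 9, 2004 is Sunday. The next qualifying day is May 10, 2004.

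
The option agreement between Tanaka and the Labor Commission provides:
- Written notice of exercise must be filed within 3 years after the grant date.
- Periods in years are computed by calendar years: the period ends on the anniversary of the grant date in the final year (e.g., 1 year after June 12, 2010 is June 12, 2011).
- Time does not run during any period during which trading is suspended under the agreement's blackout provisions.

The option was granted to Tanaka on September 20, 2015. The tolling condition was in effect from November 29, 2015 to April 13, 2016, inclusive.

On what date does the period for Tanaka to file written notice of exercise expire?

3 years after September 20, 2015 is September 20, 2018.
From November 29, 2015 through April 13, 2016 inclusive is 137 days; tolling adds 137 days: September 20, 2018 + 137 days = February 4, 2019.

February 4, 2019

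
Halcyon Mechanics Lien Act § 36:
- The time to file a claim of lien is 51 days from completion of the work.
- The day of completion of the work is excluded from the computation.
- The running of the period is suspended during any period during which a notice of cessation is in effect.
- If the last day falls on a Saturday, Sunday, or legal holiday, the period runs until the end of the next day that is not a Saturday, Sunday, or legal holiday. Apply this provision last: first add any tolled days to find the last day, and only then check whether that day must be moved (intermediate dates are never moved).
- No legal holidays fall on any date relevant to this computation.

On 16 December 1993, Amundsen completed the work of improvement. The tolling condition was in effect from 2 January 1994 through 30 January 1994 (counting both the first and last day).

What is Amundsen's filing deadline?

March 7, 1994

51 days after 16 December 1993 is February 5, 1994.
From January 2, 1994 through January 30, 1994 inclusive is 29 days; tolling adds 29 days: February 5, 1994 + 29 days = March 6, 1994.
March 6, 1994 is Sunday. The next qualifying day is March 7, 1994.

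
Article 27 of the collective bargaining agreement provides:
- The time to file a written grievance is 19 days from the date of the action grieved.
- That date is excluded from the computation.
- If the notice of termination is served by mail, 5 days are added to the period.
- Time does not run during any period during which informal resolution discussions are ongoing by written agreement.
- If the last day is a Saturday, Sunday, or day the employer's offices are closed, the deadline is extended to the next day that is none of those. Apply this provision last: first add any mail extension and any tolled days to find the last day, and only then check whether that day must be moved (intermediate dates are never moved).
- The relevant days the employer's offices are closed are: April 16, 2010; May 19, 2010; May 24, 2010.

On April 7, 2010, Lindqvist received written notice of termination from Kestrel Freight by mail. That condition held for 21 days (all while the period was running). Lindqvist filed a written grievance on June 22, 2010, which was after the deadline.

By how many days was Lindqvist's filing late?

28 days

19 days after April 7, 2010 is April 26, 2010.
Service was by mail, adding 5 days: April 26, 2010 + 5 days = May 1, 2010.
Tolling adds 21 days: May 1, 2010 + 21 days = May 22, 2010.
May 22, 2010 is Saturday; May 23, 2010 is Sunday; May 24, 2010 is a listed holiday. The next qualifying day is May 25, 2010.
The deadline is May 25, 2010; from May 25, 2010 to June 22, 2010 is 28 days.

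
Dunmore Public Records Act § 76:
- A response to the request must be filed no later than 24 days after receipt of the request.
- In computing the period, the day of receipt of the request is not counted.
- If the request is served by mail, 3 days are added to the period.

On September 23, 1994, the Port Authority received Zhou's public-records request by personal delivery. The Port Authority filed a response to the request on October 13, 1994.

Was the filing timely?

Yes

24 days after September 23, 1994 is October 17, 1994.
Service was not by mail, so no mail extension applies.
The deadline is October 17, 1994; the filing on October 13, 1994 is on or before that date.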